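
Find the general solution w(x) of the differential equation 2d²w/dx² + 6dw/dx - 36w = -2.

w = 1/18 + C1*exp(-6*x) + C2*exp(3*x)

Divide through by 2: w'' + 3w' - 18w = -1.
Characteristic equation r² + 3r - 18 = 0 factors as (r + 6)(r - 3) = 0, so r = -6, 3.
Hence w_h = C1*exp(-6*x) + C2*exp(3*x).
For the particular solution try w_p = A0. Substituting and matching coefficients of each power of x gives A0 = 1/18, so w_p = 1/18.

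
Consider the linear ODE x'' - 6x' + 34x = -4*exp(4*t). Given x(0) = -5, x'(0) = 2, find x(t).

x = -2*exp(4*t)/13 - 63*cos(5*t)*exp(3*t)/13 + 223*exp(3*t)*sin(5*t)/65

Characteristic equation r² - 6r + 34 = 0 has discriminant (-6)² - 4·(34) = -100 < 0, so r = 3 ± 5i.
Hence x_h = C1*cos(5*t)*exp(3*t) + C2*exp(3*t)*sin(5*t).
Try x_p = A*exp(4*t). Substituting into the equation and dividing by exp(4*t) gives A = -2/13, so x_p = -2*exp(4*t)/13.
General solution: x = -2*exp(4*t)/13 + C1*cos(5*t)*exp(3*t) + C2*exp(3*t)*sin(5*t).
Apply the initial conditions: x(0) = -2/13 + C1 = -5 and x'(0) = -8/13 + 3*C1 + 5*C2 = 2. Solving gives C1 = -63/13, C2 = 223/65.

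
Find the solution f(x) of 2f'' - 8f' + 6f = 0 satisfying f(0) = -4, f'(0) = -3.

f = exp(3*x)/2 - 9*exp(x)/2

Divide through by 2: f'' - 4f' + 3f = 0.
Characteristic equation r² - 4r + 3 = 0 factors as (r - 3)(r - 1) = 0, so r = 3, 1.
Hence f_h = C1*exp(3*x) + C2*exp(x).
Apply the initial conditions: f(0) = C1 + C2 = -4 and f'(0) = C2 + 3*C1 = -3. Solving gives C1 = 1/2, C2 = -9/2.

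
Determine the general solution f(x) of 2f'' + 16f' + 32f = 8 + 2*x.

f = 7/32 + x/16 + C1*exp(-4*x) + C2*x*exp(-4*x)

Divide through by 2: f'' + 8f' + 16f = 4 + x.
Characteristic equation r² + 8r + 16 = 0 has discriminant (8)² - 4·(16) = 0, so r = -4 is a repeated root.
Hence f_h = (C1 + C2*x)*exp(-4*x).
For the particular solution try f_p = A0 + A1*x. Substituting and matching coefficients of each power of x gives A0 = 7/32, A1 = 1/16, so f_p = 7/32 + x/16.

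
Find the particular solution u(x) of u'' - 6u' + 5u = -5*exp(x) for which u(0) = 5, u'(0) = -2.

u = -33*exp(5*x)/16 + 113*exp(x)/16 + 5*x*exp(x)/4

Characteristic equation r² - 6r + 5 = 0 factors as (r - 5)(r - 1) = 0, so r = 5, 1.
Hence u_h = C1*exp(5*x) + C2*exp(x).
Since exp(x) solves the homogeneous equation (r = 1 is a root of multiplicity 1), multiply the trial by x. Try u_p = A*x*exp(x). Substituting into the equation and dividing by exp(x) gives A = 5/4, so u_p = 5*x*exp(x)/4.
General solution: u = C1*exp(5*x) + C2*exp(x) + 5*x*exp(x)/4.
Apply the initial conditions: u(0) = C1 + C2 = 5 and u'(0) = 5/4 + C2 + 5*C1 = -2. Solving gives C1 = -33/16, C2 = 113/16.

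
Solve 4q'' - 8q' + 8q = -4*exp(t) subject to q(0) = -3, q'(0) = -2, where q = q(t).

Divide through by 4: q'' - 2q' + 2q = -exp(t).
Characteristic equation r² - 2r + 2 = 0 has discriminant (-2)² - 4·(2) = -4 < 0, so r = 1 ± i.
Hence q_h = C1*cos(t)*exp(t) + C2*exp(t)*sin(t).
Try q_p = A*exp(t). Substituting into the equation and dividing by exp(t) gives A = -1, so q_p = -exp(t).
General solution: q = -exp(t) + C1*cos(t)*exp(t) + C2*exp(t)*sin(t).
Apply the initial conditions: q(0) = -1 + C1 = -3 and q'(0) = -1 + C1 + C2 = -2. Solving gives C1 = -2, C2 = 1.

q = -exp(t) + exp(t)*sin(t) - 2*cos(t)*exp(t)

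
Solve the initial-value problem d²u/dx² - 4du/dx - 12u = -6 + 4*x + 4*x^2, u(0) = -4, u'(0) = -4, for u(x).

Characteristic equation r² - 4r - 12 = 0 factors as (r - 6)(r + 2) = 0, so r = 6, -2.
Hence u_h = C1*exp(6*x) + C2*exp(-2*x).
For the particular solution try u_p = A0 + A1*x + A2*x^2. Substituting and matching coefficients of each power of x gives A0 = 13/27, A1 = -1/9, A2 = -1/3, so u_p = 13/27 - x^2/3 - x/9.
General solution: u = 13/27 - x^2/3 - x/9 + C1*exp(6*x) + C2*exp(-2*x).
Apply the initial conditions: u(0) = 13/27 + C1 + C2 = -4 and u'(0) = -1/9 - 2*C2 + 6*C1 = -4. Solving gives C1 = -347/216, C2 = -23/8.

u = 13/27 - 347*exp(6*x)/216 - 23*exp(-2*x)/8 - x**2/3 - x/9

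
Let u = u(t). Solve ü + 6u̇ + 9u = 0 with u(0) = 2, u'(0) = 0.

u = 2*exp(-3*t) + 6*t*exp(-3*t)

Characteristic equation r² + 6r + 9 = 0 has discriminant (6)² - 4·(9) = 0, so r = -3 is a repeated root.
Hence u_h = (C1 + C2*t)*exp(-3*t).
Apply the initial conditions: u(0) = C1 = 2 and u'(0) = C2 - 3*C1 = 0. Solving gives C1 = 2, C2 = 6.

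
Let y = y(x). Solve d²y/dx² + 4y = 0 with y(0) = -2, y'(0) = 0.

y = -2*cos(2*x)

Characteristic equation r² + 4 = 0 has discriminant (0)² - 4·(4) = -16 < 0, so r = ± 2i.
Hence y_h = C1*cos(2*x) + C2*sin(2*x).
Apply the initial conditions: y(0) = C1 = -2 and y'(0) = 2*C2 = 0. Solving gives C1 = -2, C2 = 0.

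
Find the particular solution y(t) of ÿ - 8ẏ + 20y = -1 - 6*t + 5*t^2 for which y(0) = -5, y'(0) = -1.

y = -23/200 - t/10 + t**2/4 - 977*cos(2*t)*exp(4*t)/200 + 233*exp(4*t)*sin(2*t)/25

Characteristic equation r² - 8r + 20 = 0 has discriminant (-8)² - 4·(20) = -16 < 0, so r = 4 ± 2i.
Hence y_h = C1*cos(2*t)*exp(4*t) + C2*exp(4*t)*sin(2*t).
For the particular solution try y_p = A0 + A1*t + A2*t^2. Substituting and matching coefficients of each power of t gives A0 = -23/200, A1 = -1/10, A2 = 1/4, so y_p = -23/200 - t/10 + t^2/4.
General solution: y = -23/200 - t/10 + t^2/4 + C1*cos(2*t)*exp(4*t) + C2*exp(4*t)*sin(2*t).
Apply the initial conditions: y(0) = -23/200 + C1 = -5 and y'(0) = -1/10 + 2*C2 + 4*C1 = -1. Solving gives C1 = -977/200, C2 = 233/25.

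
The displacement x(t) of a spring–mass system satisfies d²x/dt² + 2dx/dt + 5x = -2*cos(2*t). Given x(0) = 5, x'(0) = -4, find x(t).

x = -8*sin(2*t)/17 - 2*cos(2*t)/17 + 35*exp(-t)*sin(2*t)/34 + 87*cos(2*t)*exp(-t)/17

Characteristic equation r² + 2r + 5 = 0 has discriminant (2)² - 4·(5) = -16 < 0, so r = -1 ± 2i.
Hence x_h = C1*cos(2*t)*exp(-t) + C2*exp(-t)*sin(2*t).
Try x_p = A*cos(2*t) + B*sin(2*t). Substituting and equating the coefficients of cos(2t) and sin(2t) gives A = -2/17, B = -8/17, so x_p = -8*sin(2*t)/17 - 2*cos(2*t)/17.
General solution: x = -8*sin(2*t)/17 - 2*cos(2*t)/17 + C1*cos(2*t)*exp(-t) + C2*exp(-t)*sin(2*t).
Apply the initial conditions: x(0) = -2/17 + C1 = 5 and x'(0) = -16/17 - C1 + 2*C2 = -4. Solving gives C1 = 87/17, C2 = 35/34.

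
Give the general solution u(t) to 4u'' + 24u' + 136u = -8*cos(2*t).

Divide through by 4: u'' + 6u' + 34u = -2*cos(2*t).
Characteristic equation r² + 6r + 34 = 0 has discriminant (6)² - 4·(34) = -100 < 0, so r = -3 ± 5i.
Hence u_h = C1*cos(5*t)*exp(-3*t) + C2*exp(-3*t)*sin(5*t).
Try u_p = A*cos(2*t) + B*sin(2*t). Substituting and equating the coefficients of cos(2t) and sin(2t) gives A = -5/87, B = -2/87, so u_p = -5*cos(2*t)/87 - 2*sin(2*t)/87.

u = -5*cos(2*t)/87 - 2*sin(2*t)/87 + C1*cos(5*t)*exp(-3*t) + C2*exp(-3*t)*sin(5*t)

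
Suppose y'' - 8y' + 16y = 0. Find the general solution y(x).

y = C1*exp(4*x) + C2*x*exp(4*x)

Characteristic equation r² - 8r + 16 = 0 has discriminant (-8)² - 4·(16) = 0, so r = 4 is a repeated root.
Hence y_h = (C1 + C2*x)*exp(4*x).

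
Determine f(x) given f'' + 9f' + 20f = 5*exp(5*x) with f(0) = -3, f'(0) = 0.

f = -140*exp(-4*x)/9 + exp(5*x)/18 + 25*exp(-5*x)/2

Characteristic equation r² + 9r + 20 = 0 factors as (r + 4)(r + 5) = 0, so r = -4, -5.
Hence f_h = C1*exp(-4*x) + C2*exp(-5*x).
Try f_p = A*exp(5*x). Substituting into the equation and dividing by exp(5*x) gives A = 1/18, so f_p = exp(5*x)/18.
General solution: f = exp(5*x)/18 + C1*exp(-4*x) + C2*exp(-5*x).
Apply the initial conditions: f(0) = 1/18 + C1 + C2 = -3 and f'(0) = 5/18 - 5*C2 - 4*C1 = 0. Solving gives C1 = -140/9, C2 = 25/2.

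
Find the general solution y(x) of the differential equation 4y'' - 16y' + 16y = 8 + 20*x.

Divide through by 4: y'' - 4y' + 4y = 2 + 5*x.
Characteristic equation r² - 4r + 4 = 0 has discriminant (-4)² - 4·(4) = 0, so r = 2 is a repeated root.
Hence y_h = (C1 + C2*x)*exp(2*x).
For the particular solution try y_p = A0 + A1*x. Substituting and matching coefficients of each power of x gives A0 = 7/4, A1 = 5/4, so y_p = 7/4 + 5*x/4.

y = 7/4 + 5*x/4 + C1*exp(2*x) + C2*x*exp(2*x)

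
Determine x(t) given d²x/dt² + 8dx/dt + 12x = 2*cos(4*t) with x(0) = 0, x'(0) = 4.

x = -49*exp(-6*t)/52 - cos(4*t)/130 + 4*sin(4*t)/65 + 19*exp(-2*t)/20

Characteristic equation r² + 8r + 12 = 0 factors as (r + 6)(r + 2) = 0, so r = -6, -2.
Hence x_h = C1*exp(-6*t) + C2*exp(-2*t).
Try x_p = A*cos(4*t) + B*sin(4*t). Substituting and equating the coefficients of cos(4t) and sin(4t) gives A = -1/130, B = 4/65, so x_p = -cos(4*t)/130 + 4*sin(4*t)/65.
General solution: x = -cos(4*t)/130 + 4*sin(4*t)/65 + C1*exp(-6*t) + C2*exp(-2*t).
Apply the initial conditions: x(0) = -1/130 + C1 + C2 = 0 and x'(0) = 16/65 - 6*C1 - 2*C2 = 4. Solving gives C1 = -49/52, C2 = 19/20.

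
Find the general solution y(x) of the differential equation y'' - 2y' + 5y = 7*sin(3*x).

y = -7*sin(3*x)/13 + 21*cos(3*x)/26 + C1*cos(2*x)*exp(x) + C2*exp(x)*sin(2*x)

Characteristic equation r² - 2r + 5 = 0 has discriminant (-2)² - 4·(5) = -16 < 0, so r = 1 ± 2i.
Hence y_h = C1*cos(2*x)*exp(x) + C2*exp(x)*sin(2*x).
Try y_p = A*cos(3*x) + B*sin(3*x). Substituting and equating the coefficients of cos(3x) and sin(3x) gives A = 21/26, B = -7/13, so y_p = -7*sin(3*x)/13 + 21*cos(3*x)/26.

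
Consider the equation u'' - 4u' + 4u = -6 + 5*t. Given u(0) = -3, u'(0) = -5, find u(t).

u = -1/4 - 11*exp(2*t)/4 + 5*t/4 - 3*t*exp(2*t)/4

Characteristic equation r² - 4r + 4 = 0 has discriminant (-4)² - 4·(4) = 0, so r = 2 is a repeated root.
Hence u_h = (C1 + C2*t)*exp(2*t).
For the particular solution try u_p = A0 + A1*t. Substituting and matching coefficients of each power of t gives A0 = -1/4, A1 = 5/4, so u_p = -1/4 + 5*t/4.
General solution: u = -1/4 + 5*t/4 + C1*exp(2*t) + C2*t*exp(2*t).
Apply the initial conditions: u(0) = -1/4 + C1 = -3 and u'(0) = 5/4 + C2 + 2*C1 = -5. Solving gives C1 = -11/4, C2 = -3/4.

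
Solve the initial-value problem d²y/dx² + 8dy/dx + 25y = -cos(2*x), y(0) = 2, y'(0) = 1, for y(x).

Characteristic equation r² + 8r + 25 = 0 has discriminant (8)² - 4·(25) = -36 < 0, so r = -4 ± 3i.
Hence y_h = C1*cos(3*x)*exp(-4*x) + C2*exp(-4*x)*sin(3*x).
Try y_p = A*cos(2*x) + B*sin(2*x). Substituting and equating the coefficients of cos(2x) and sin(2x) gives A = -21/697, B = -16/697, so y_p = -21*cos(2*x)/697 - 16*sin(2*x)/697.
General solution: y = -21*cos(2*x)/697 - 16*sin(2*x)/697 + C1*cos(3*x)*exp(-4*x) + C2*exp(-4*x)*sin(3*x).
Apply the initial conditions: y(0) = -21/697 + C1 = 2 and y'(0) = -32/697 - 4*C1 + 3*C2 = 1. Solving gives C1 = 1415/697, C2 = 6389/2091.

y = -21*cos(2*x)/697 - 16*sin(2*x)/697 + 1415*cos(3*x)*exp(-4*x)/697 + 6389*exp(-4*x)*sin(3*x)/2091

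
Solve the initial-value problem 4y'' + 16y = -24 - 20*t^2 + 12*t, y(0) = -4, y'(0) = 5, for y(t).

Divide through by 4: y'' + 4y = -6 - 5*t^2 + 3*t.
Characteristic equation r² + 4 = 0 has discriminant (0)² - 4·(4) = -16 < 0, so r = ± 2i.
Hence y_h = C1*cos(2*t) + C2*sin(2*t).
For the particular solution try y_p = A0 + A1*t + A2*t^2. Substituting and matching coefficients of each power of t gives A0 = -7/8, A1 = 3/4, A2 = -5/4, so y_p = -7/8 - 5*t^2/4 + 3*t/4.
General solution: y = -7/8 - 5*t^2/4 + 3*t/4 + C1*cos(2*t) + C2*sin(2*t).
Apply the initial conditions: y(0) = -7/8 + C1 = -4 and y'(0) = 3/4 + 2*C2 = 5. Solving gives C1 = -25/8, C2 = 17/8.

y = -7/8 - 25*cos(2*t)/8 - 5*t**2/4 + 3*t/4 + 17*sin(2*t)/8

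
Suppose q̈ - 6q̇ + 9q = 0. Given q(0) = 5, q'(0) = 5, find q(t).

q = 5*exp(3*t) - 10*t*exp(3*t)

Characteristic equation r² - 6r + 9 = 0 has discriminant (-6)² - 4·(9) = 0, so r = 3 is a repeated root.
Hence q_h = (C1 + C2*t)*exp(3*t).
Apply the initial conditions: q(0) = C1 = 5 and q'(0) = C2 + 3*C1 = 5. Solving gives C1 = 5, C2 = -10.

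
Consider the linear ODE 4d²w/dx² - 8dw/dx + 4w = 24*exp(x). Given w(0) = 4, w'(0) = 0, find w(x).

Divide through by 4: w'' - 2w' + w = 6*exp(x).
Characteristic equation r² - 2r + 1 = 0 has discriminant (-2)² - 4·(1) = 0, so r = 1 is a repeated root.
Hence w_h = (C1 + C2*x)*exp(x).
Since exp(x) solves the homogeneous equation (r = 1 is a root of multiplicity 2), multiply the trial by x^2. Try w_p = A*x^2*exp(x). Substituting into the equation and dividing by exp(x) gives A = 3, so w_p = 3*x^2*exp(x).
General solution: w = C1*exp(x) + 3*x^2*exp(x) + C2*x*exp(x).
Apply the initial conditions: w(0) = C1 = 4 and w'(0) = C1 + C2 = 0. Solving gives C1 = 4, C2 = -4.

w = 4*exp(x) - 4*x*exp(x) + 3*x**2*exp(x)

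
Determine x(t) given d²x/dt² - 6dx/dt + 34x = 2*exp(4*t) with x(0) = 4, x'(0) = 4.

Characteristic equation r² - 6r + 34 = 0 has discriminant (-6)² - 4·(34) = -100 < 0, so r = 3 ± 5i.
Hence x_h = C1*cos(5*t)*exp(3*t) + C2*exp(3*t)*sin(5*t).
Try x_p = A*exp(4*t). Substituting into the equation and dividing by exp(4*t) gives A = 1/13, so x_p = exp(4*t)/13.
General solution: x = exp(4*t)/13 + C1*cos(5*t)*exp(3*t) + C2*exp(3*t)*sin(5*t).
Apply the initial conditions: x(0) = 1/13 + C1 = 4 and x'(0) = 4/13 + 3*C1 + 5*C2 = 4. Solving gives C1 = 51/13, C2 = -21/13.

x = exp(4*t)/13 - 21*exp(3*t)*sin(5*t)/13 + 51*cos(5*t)*exp(3*t)/13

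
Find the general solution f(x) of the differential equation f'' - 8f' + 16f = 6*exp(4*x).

f = C1*exp(4*x) + 3*x**2*exp(4*x) + C2*x*exp(4*x)

Characteristic equation r² - 8r + 16 = 0 has discriminant (-8)² - 4·(16) = 0, so r = 4 is a repeated root.
Hence f_h = (C1 + C2*x)*exp(4*x).
Since exp(4*x) solves the homogeneous equation (r = 4 is a root of multiplicity 2), multiply the trial by x^2. Try f_p = A*x^2*exp(4*x). Substituting into the equation and dividing by exp(4*x) gives A = 3, so f_p = 3*x^2*exp(4*x).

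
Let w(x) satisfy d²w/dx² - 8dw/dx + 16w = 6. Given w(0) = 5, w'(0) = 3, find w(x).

Characteristic equation r² - 8r + 16 = 0 has discriminant (-8)² - 4·(16) = 0, so r = 4 is a repeated root.
Hence w_h = (C1 + C2*x)*exp(4*x).
For the particular solution try w_p = A0. Substituting and matching coefficients of each power of x gives A0 = 3/8, so w_p = 3/8.
General solution: w = 3/8 + C1*exp(4*x) + C2*x*exp(4*x).
Apply the initial conditions: w(0) = 3/8 + C1 = 5 and w'(0) = C2 + 4*C1 = 3. Solving gives C1 = 37/8, C2 = -31/2.

w = 3/8 + 37*exp(4*x)/8 - 31*x*exp(4*x)/2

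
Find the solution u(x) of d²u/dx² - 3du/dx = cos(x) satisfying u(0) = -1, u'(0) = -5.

Characteristic equation r² - 3r = 0 factors as (r - 3)r = 0, so r = 3, 0.
Hence u_h = C1*exp(3*x) + C2.
Try u_p = A*cos(x) + B*sin(x). Substituting and equating the coefficients of cos(x) and sin(x) gives A = -1/10, B = -3/10, so u_p = -3*sin(x)/10 - cos(x)/10.
General solution: u = C2 - 3*sin(x)/10 - cos(x)/10 + C1*exp(3*x).
Apply the initial conditions: u(0) = -1/10 + C1 + C2 = -1 and u'(0) = -3/10 + 3*C1 = -5. Solving gives C1 = -47/30, C2 = 2/3.

u = 2/3 - 47*exp(3*x)/30 - 3*sin(x)/10 - cos(x)/10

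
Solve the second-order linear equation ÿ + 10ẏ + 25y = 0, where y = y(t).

Characteristic equation r² + 10r + 25 = 0 has discriminant (10)² - 4·(25) = 0, so r = -5 is a repeated root.
Hence y_h = (C1 + C2*t)*exp(-5*t).

y = C1*exp(-5*t) + C2*t*exp(-5*t)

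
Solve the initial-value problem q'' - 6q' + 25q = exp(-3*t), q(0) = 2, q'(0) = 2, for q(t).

Characteristic equation r² - 6r + 25 = 0 has discriminant (-6)² - 4·(25) = -64 < 0, so r = 3 ± 4i.
Hence q_h = C1*cos(4*t)*exp(3*t) + C2*exp(3*t)*sin(4*t).
Try q_p = A*exp(-3*t). Substituting into the equation and dividing by exp(-3*t) gives A = 1/52, so q_p = exp(-3*t)/52.
General solution: q = exp(-3*t)/52 + C1*cos(4*t)*exp(3*t) + C2*exp(3*t)*sin(4*t).
Apply the initial conditions: q(0) = 1/52 + C1 = 2 and q'(0) = -3/52 + 3*C1 + 4*C2 = 2. Solving gives C1 = 103/52, C2 = -101/104.

q = exp(-3*t)/52 - 101*exp(3*t)*sin(4*t)/104 + 103*cos(4*t)*exp(3*t)/52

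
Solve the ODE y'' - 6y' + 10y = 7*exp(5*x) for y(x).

Characteristic equation r² - 6r + 10 = 0 has discriminant (-6)² - 4·(10) = -4 < 0, so r = 3 ± i.
Hence y_h = C1*cos(x)*exp(3*x) + C2*exp(3*x)*sin(x).
Try y_p = A*exp(5*x). Substituting into the equation and dividing by exp(5*x) gives A = 7/5, so y_p = 7*exp(5*x)/5.

y = 7*exp(5*x)/5 + C1*cos(x)*exp(3*x) + C2*exp(3*x)*sin(x)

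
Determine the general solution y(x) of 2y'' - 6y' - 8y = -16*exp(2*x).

Divide through by 2: y'' - 3y' - 4y = -8*exp(2*x).
Characteristic equation r² - 3r - 4 = 0 factors as (r - 4)(r + 1) = 0, so r = 4, -1.
Hence y_h = C1*exp(4*x) + C2*exp(-x).
Try y_p = A*exp(2*x). Substituting into the equation and dividing by exp(2*x) gives A = 4/3, so y_p = 4*exp(2*x)/3.

y = 4*exp(2*x)/3 + C1*exp(4*x) + C2*exp(-x)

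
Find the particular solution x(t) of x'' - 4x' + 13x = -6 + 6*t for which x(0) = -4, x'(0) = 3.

Characteristic equation r² - 4r + 13 = 0 has discriminant (-4)² - 4·(13) = -36 < 0, so r = 2 ± 3i.
Hence x_h = C1*cos(3*t)*exp(2*t) + C2*exp(2*t)*sin(3*t).
For the particular solution try x_p = A0 + A1*t. Substituting and matching coefficients of each power of t gives A0 = -54/169, A1 = 6/13, so x_p = -54/169 + 6*t/13.
General solution: x = -54/169 + 6*t/13 + C1*cos(3*t)*exp(2*t) + C2*exp(2*t)*sin(3*t).
Apply the initial conditions: x(0) = -54/169 + C1 = -4 and x'(0) = 6/13 + 2*C1 + 3*C2 = 3. Solving gives C1 = -622/169, C2 = 1673/507.

x = -54/169 + 6*t/13 - 622*cos(3*t)*exp(2*t)/169 + 1673*exp(2*t)*sin(3*t)/507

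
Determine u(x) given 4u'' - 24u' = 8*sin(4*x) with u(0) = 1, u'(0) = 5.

Divide through by 4: u'' - 6u' = 2*sin(4*x).
Characteristic equation r² - 6r = 0 factors as (r - 6)r = 0, so r = 6, 0.
Hence u_h = C1*exp(6*x) + C2.
Try u_p = A*cos(4*x) + B*sin(4*x). Substituting and equating the coefficients of cos(4x) and sin(4x) gives A = 3/52, B = -1/26, so u_p = -sin(4*x)/26 + 3*cos(4*x)/52.
General solution: u = C2 - sin(4*x)/26 + 3*cos(4*x)/52 + C1*exp(6*x).
Apply the initial conditions: u(0) = 3/52 + C1 + C2 = 1 and u'(0) = -2/13 + 6*C1 = 5. Solving gives C1 = 67/78, C2 = 1/12.

u = 1/12 - sin(4*x)/26 + 3*cos(4*x)/52 + 67*exp(6*x)/78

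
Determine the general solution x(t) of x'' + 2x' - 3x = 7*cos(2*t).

x = -49*cos(2*t)/65 + 28*sin(2*t)/65 + C1*exp(t) + C2*exp(-3*t)

Characteristic equation r² + 2r - 3 = 0 factors as (r - 1)(r + 3) = 0, so r = 1, -3.
Hence x_h = C1*exp(t) + C2*exp(-3*t).
Try x_p = A*cos(2*t) + B*sin(2*t). Substituting and equating the coefficients of cos(2t) and sin(2t) gives A = -49/65, B = 28/65, so x_p = -49*cos(2*t)/65 + 28*sin(2*t)/65.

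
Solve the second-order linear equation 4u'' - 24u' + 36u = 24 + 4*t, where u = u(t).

u = 20/27 + t/9 + C1*exp(3*t) + C2*t*exp(3*t)

Divide through by 4: u'' - 6u' + 9u = 6 + t.
Characteristic equation r² - 6r + 9 = 0 has discriminant (-6)² - 4·(9) = 0, so r = 3 is a repeated root.
Hence u_h = (C1 + C2*t)*exp(3*t).
For the particular solution try u_p = A0 + A1*t. Substituting and matching coefficients of each power of t gives A0 = 20/27, A1 = 1/9, so u_p = 20/27 + t/9.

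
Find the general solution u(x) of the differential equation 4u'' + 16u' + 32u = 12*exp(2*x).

Divide through by 4: u'' + 4u' + 8u = 3*exp(2*x).
Characteristic equation r² + 4r + 8 = 0 has discriminant (4)² - 4·(8) = -16 < 0, so r = -2 ± 2i.
Hence u_h = C1*cos(2*x)*exp(-2*x) + C2*exp(-2*x)*sin(2*x).
Try u_p = A*exp(2*x). Substituting into the equation and dividing by exp(2*x) gives A = 3/20, so u_p = 3*exp(2*x)/20.

u = 3*exp(2*x)/20 + C1*cos(2*x)*exp(-2*x) + C2*exp(-2*x)*sin(2*x)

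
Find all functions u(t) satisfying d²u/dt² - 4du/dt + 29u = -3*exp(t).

Characteristic equation r² - 4r + 29 = 0 has discriminant (-4)² - 4·(29) = -100 < 0, so r = 2 ± 5i.
Hence u_h = C1*cos(5*t)*exp(2*t) + C2*exp(2*t)*sin(5*t).
Try u_p = A*exp(t). Substituting into the equation and dividing by exp(t) gives A = -3/26, so u_p = -3*exp(t)/26.

u = -3*exp(t)/26 + C1*cos(5*t)*exp(2*t) + C2*exp(2*t)*sin(5*t)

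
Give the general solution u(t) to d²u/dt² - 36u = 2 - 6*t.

u = -1/18 + t/6 + C1*exp(6*t) + C2*exp(-6*t)

Characteristic equation r² - 36 = 0 factors as (r - 6)(r + 6) = 0, so r = 6, -6.
Hence u_h = C1*exp(6*t) + C2*exp(-6*t).
For the particular solution try u_p = A0 + A1*t. Substituting and matching coefficients of each power of t gives A0 = -1/18, A1 = 1/6, so u_p = -1/18 + t/6.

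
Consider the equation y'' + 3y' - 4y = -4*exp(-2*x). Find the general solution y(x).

y = 2*exp(-2*x)/3 + C1*exp(x) + C2*exp(-4*x)

Characteristic equation r² + 3r - 4 = 0 factors as (r - 1)(r + 4) = 0, so r = 1, -4.
Hence y_h = C1*exp(x) + C2*exp(-4*x).
Try y_p = A*exp(-2*x). Substituting into the equation and dividing by exp(-2*x) gives A = 2/3, so y_p = 2*exp(-2*x)/3.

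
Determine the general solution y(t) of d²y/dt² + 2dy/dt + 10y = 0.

y = C1*cos(3*t)*exp(-t) + C2*exp(-t)*sin(3*t)

Characteristic equation r² + 2r + 10 = 0 has discriminant (2)² - 4·(10) = -36 < 0, so r = -1 ± 3i.
Hence y_h = C1*cos(3*t)*exp(-t) + C2*exp(-t)*sin(3*t).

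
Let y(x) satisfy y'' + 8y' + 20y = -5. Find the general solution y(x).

Characteristic equation r² + 8r + 20 = 0 has discriminant (8)² - 4·(20) = -16 < 0, so r = -4 ± 2i.
Hence y_h = C1*cos(2*x)*exp(-4*x) + C2*exp(-4*x)*sin(2*x).
For the particular solution try y_p = A0. Substituting and matching coefficients of each power of x gives A0 = -1/4, so y_p = -1/4.

y = -1/4 + C1*cos(2*x)*exp(-4*x) + C2*exp(-4*x)*sin(2*x)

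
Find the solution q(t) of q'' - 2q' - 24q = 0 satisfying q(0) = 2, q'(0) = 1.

Characteristic equation r² - 2r - 24 = 0 factors as (r - 6)(r + 4) = 0, so r = 6, -4.
Hence q_h = C1*exp(6*t) + C2*exp(-4*t).
Apply the initial conditions: q(0) = C1 + C2 = 2 and q'(0) = -4*C2 + 6*C1 = 1. Solving gives C1 = 9/10, C2 = 11/10.

q = 9*exp(6*t)/10 + 11*exp(-4*t)/10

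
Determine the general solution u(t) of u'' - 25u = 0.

Characteristic equation r² - 25 = 0 factors as (r + 5)(r - 5) = 0, so r = -5, 5.
Hence u_h = C1*exp(-5*t) + C2*exp(5*t).

u = C1*exp(-5*t) + C2*exp(5*t)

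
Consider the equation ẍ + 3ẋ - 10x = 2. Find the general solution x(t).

Characteristic equation r² + 3r - 10 = 0 factors as (r - 2)(r + 5) = 0, so r = 2, -5.
Hence x_h = C1*exp(2*t) + C2*exp(-5*t).
For the particular solution try x_p = A0. Substituting and matching coefficients of each power of t gives A0 = -1/5, so x_p = -1/5.

x = -1/5 + C1*exp(2*t) + C2*exp(-5*t)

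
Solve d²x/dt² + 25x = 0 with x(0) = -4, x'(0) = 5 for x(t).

Characteristic equation r² + 25 = 0 has discriminant (0)² - 4·(25) = -100 < 0, so r = ± 5i.
Hence x_h = C1*cos(5*t) + C2*sin(5*t).
Apply the initial conditions: x(0) = C1 = -4 and x'(0) = 5*C2 = 5. Solving gives C1 = -4, C2 = 1.

x = -4*cos(5*t) + sin(5*t)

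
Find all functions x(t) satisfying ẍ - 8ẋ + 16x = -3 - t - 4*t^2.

Characteristic equation r² - 8r + 16 = 0 has discriminant (-8)² - 4·(16) = 0, so r = 4 is a repeated root.
Hence x_h = (C1 + C2*t)*exp(4*t).
For the particular solution try x_p = A0 + A1*t + A2*t^2. Substituting and matching coefficients of each power of t gives A0 = -5/16, A1 = -5/16, A2 = -1/4, so x_p = -5/16 - 5*t/16 - t^2/4.

x = -5/16 - 5*t/16 - t**2/4 + C1*exp(4*t) + C2*t*exp(4*t)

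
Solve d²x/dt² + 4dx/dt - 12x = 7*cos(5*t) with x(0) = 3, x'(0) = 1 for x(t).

x = -259*cos(5*t)/1769 + 140*sin(5*t)/1769 + 347*exp(-6*t)/488 + 565*exp(2*t)/232

Characteristic equation r² + 4r - 12 = 0 factors as (r + 6)(r - 2) = 0, so r = -6, 2.
Hence x_h = C1*exp(-6*t) + C2*exp(2*t).
Try x_p = A*cos(5*t) + B*sin(5*t). Substituting and equating the coefficients of cos(5t) and sin(5t) gives A = -259/1769, B = 140/1769, so x_p = -259*cos(5*t)/1769 + 140*sin(5*t)/1769.
General solution: x = -259*cos(5*t)/1769 + 140*sin(5*t)/1769 + C1*exp(-6*t) + C2*exp(2*t).
Apply the initial conditions: x(0) = -259/1769 + C1 + C2 = 3 and x'(0) = 700/1769 - 6*C1 + 2*C2 = 1. Solving gives C1 = 347/488, C2 = 565/232.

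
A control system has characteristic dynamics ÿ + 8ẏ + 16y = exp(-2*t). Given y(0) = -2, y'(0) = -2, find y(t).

y = -9*exp(-4*t)/4 + exp(-2*t)/4 - 21*t*exp(-4*t)/2

Characteristic equation r² + 8r + 16 = 0 has discriminant (8)² - 4·(16) = 0, so r = -4 is a repeated root.
Hence y_h = (C1 + C2*t)*exp(-4*t).
Try y_p = A*exp(-2*t). Substituting into the equation and dividing by exp(-2*t) gives A = 1/4, so y_p = exp(-2*t)/4.
General solution: y = exp(-2*t)/4 + C1*exp(-4*t) + C2*t*exp(-4*t).
Apply the initial conditions: y(0) = 1/4 + C1 = -2 and y'(0) = -1/2 + C2 - 4*C1 = -2. Solving gives C1 = -9/4, C2 = -21/2.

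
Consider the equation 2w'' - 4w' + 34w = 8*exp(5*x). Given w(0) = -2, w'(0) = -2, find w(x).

w = exp(5*x)/8 - 17*cos(4*x)*exp(x)/8 - exp(x)*sin(4*x)/8

Divide through by 2: w'' - 2w' + 17w = 4*exp(5*x).
Characteristic equation r² - 2r + 17 = 0 has discriminant (-2)² - 4·(17) = -64 < 0, so r = 1 ± 4i.
Hence w_h = C1*cos(4*x)*exp(x) + C2*exp(x)*sin(4*x).
Try w_p = A*exp(5*x). Substituting into the equation and dividing by exp(5*x) gives A = 1/8, so w_p = exp(5*x)/8.
General solution: w = exp(5*x)/8 + C1*cos(4*x)*exp(x) + C2*exp(x)*sin(4*x).
Apply the initial conditions: w(0) = 1/8 + C1 = -2 and w'(0) = 5/8 + C1 + 4*C2 = -2. Solving gives C1 = -17/8, C2 = -1/8.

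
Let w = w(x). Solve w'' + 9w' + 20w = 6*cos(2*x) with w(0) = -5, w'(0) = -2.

Characteristic equation r² + 9r + 20 = 0 factors as (r + 4)(r + 5) = 0, so r = -4, -5.
Hence w_h = C1*exp(-4*x) + C2*exp(-5*x).
Try w_p = A*cos(2*x) + B*sin(2*x). Substituting and equating the coefficients of cos(2x) and sin(2x) gives A = 24/145, B = 27/145, so w_p = 24*cos(2*x)/145 + 27*sin(2*x)/145.
General solution: w = 24*cos(2*x)/145 + 27*sin(2*x)/145 + C1*exp(-4*x) + C2*exp(-5*x).
Apply the initial conditions: w(0) = 24/145 + C1 + C2 = -5 and w'(0) = 54/145 - 5*C2 - 4*C1 = -2. Solving gives C1 = -141/5, C2 = 668/29.

w = -141*exp(-4*x)/5 + 24*cos(2*x)/145 + 27*sin(2*x)/145 + 668*exp(-5*x)/29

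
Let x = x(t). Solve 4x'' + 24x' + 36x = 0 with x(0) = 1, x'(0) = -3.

x = exp(-3*t)

Divide through by 4: x'' + 6x' + 9x = 0.
Characteristic equation r² + 6r + 9 = 0 has discriminant (6)² - 4·(9) = 0, so r = -3 is a repeated root.
Hence x_h = (C1 + C2*t)*exp(-3*t).
Apply the initial conditions: x(0) = C1 = 1 and x'(0) = C2 - 3*C1 = -3. Solving gives C1 = 1, C2 = 0.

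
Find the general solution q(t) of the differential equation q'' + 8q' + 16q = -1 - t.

q = -1/32 - t/16 + C1*exp(-4*t) + C2*t*exp(-4*t)

Characteristic equation r² + 8r + 16 = 0 has discriminant (8)² - 4·(16) = 0, so r = -4 is a repeated root.
Hence q_h = (C1 + C2*t)*exp(-4*t).
For the particular solution try q_p = A0 + A1*t. Substituting and matching coefficients of each power of t gives A0 = -1/32, A1 = -1/16, so q_p = -1/32 - t/16.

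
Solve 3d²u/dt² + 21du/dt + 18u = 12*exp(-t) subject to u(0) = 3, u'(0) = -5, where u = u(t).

Divide through by 3: u'' + 7u' + 6u = 4*exp(-t).
Characteristic equation r² + 7r + 6 = 0 factors as (r + 6)(r + 1) = 0, so r = -6, -1.
Hence u_h = C1*exp(-6*t) + C2*exp(-t).
Since exp(-t) solves the homogeneous equation (r = -1 is a root of multiplicity 1), multiply the trial by t. Try u_p = A*t*exp(-t). Substituting into the equation and dividing by exp(-t) gives A = 4/5, so u_p = 4*t*exp(-t)/5.
General solution: u = C1*exp(-6*t) + C2*exp(-t) + 4*t*exp(-t)/5.
Apply the initial conditions: u(0) = C1 + C2 = 3 and u'(0) = 4/5 - C2 - 6*C1 = -5. Solving gives C1 = 14/25, C2 = 61/25.

u = 14*exp(-6*t)/25 + 61*exp(-t)/25 + 4*t*exp(-t)/5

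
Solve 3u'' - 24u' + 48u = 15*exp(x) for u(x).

u = 5*exp(x)/9 + C1*exp(4*x) + C2*x*exp(4*x)

Divide through by 3: u'' - 8u' + 16u = 5*exp(x).
Characteristic equation r² - 8r + 16 = 0 has discriminant (-8)² - 4·(16) = 0, so r = 4 is a repeated root.
Hence u_h = (C1 + C2*x)*exp(4*x).
Try u_p = A*exp(x). Substituting into the equation and dividing by exp(x) gives A = 5/9, so u_p = 5*exp(x)/9.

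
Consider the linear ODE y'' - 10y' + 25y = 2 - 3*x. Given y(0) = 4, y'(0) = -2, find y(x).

y = 4/125 - 3*x/25 + 496*exp(5*x)/125 - 543*x*exp(5*x)/25

Characteristic equation r² - 10r + 25 = 0 has discriminant (-10)² - 4·(25) = 0, so r = 5 is a repeated root.
Hence y_h = (C1 + C2*x)*exp(5*x).
For the particular solution try y_p = A0 + A1*x. Substituting and matching coefficients of each power of x gives A0 = 4/125, A1 = -3/25, so y_p = 4/125 - 3*x/25.
General solution: y = 4/125 - 3*x/25 + C1*exp(5*x) + C2*x*exp(5*x).
Apply the initial conditions: y(0) = 4/125 + C1 = 4 and y'(0) = -3/25 + C2 + 5*C1 = -2. Solving gives C1 = 496/125, C2 = -543/25.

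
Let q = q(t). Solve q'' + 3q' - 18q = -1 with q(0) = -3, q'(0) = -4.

Characteristic equation r² + 3r - 18 = 0 factors as (r + 6)(r - 3) = 0, so r = -6, 3.
Hence q_h = C1*exp(-6*t) + C2*exp(3*t).
For the particular solution try q_p = A0. Substituting and matching coefficients of each power of t gives A0 = 1/18, so q_p = 1/18.
General solution: q = 1/18 + C1*exp(-6*t) + C2*exp(3*t).
Apply the initial conditions: q(0) = 1/18 + C1 + C2 = -3 and q'(0) = -6*C1 + 3*C2 = -4. Solving gives C1 = -31/54, C2 = -67/27.

q = 1/18 - 67*exp(3*t)/27 - 31*exp(-6*t)/54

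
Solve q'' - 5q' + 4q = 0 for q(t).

q = C1*exp(4*t) + C2*exp(t)

Characteristic equation r² - 5r + 4 = 0 factors as (r - 4)(r - 1) = 0, so r = 4, 1.
Hence q_h = C1*exp(4*t) + C2*exp(t).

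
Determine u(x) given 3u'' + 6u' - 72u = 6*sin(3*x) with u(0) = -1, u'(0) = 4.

Divide through by 3: u'' + 2u' - 24u = 2*sin(3*x).
Characteristic equation r² + 2r - 24 = 0 factors as (r + 6)(r - 4) = 0, so r = -6, 4.
Hence u_h = C1*exp(-6*x) + C2*exp(4*x).
Try u_p = A*cos(3*x) + B*sin(3*x). Substituting and equating the coefficients of cos(3x) and sin(3x) gives A = -4/375, B = -22/375, so u_p = -22*sin(3*x)/375 - 4*cos(3*x)/375.
General solution: u = -22*sin(3*x)/375 - 4*cos(3*x)/375 + C1*exp(-6*x) + C2*exp(4*x).
Apply the initial conditions: u(0) = -4/375 + C1 + C2 = -1 and u'(0) = -22/125 - 6*C1 + 4*C2 = 4. Solving gives C1 = -61/75, C2 = -22/125.

u = -61*exp(-6*x)/75 - 22*exp(4*x)/125 - 22*sin(3*x)/375 - 4*cos(3*x)/375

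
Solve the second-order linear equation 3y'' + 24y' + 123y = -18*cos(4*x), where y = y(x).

y = -192*sin(4*x)/1649 - 150*cos(4*x)/1649 + C1*cos(5*x)*exp(-4*x) + C2*exp(-4*x)*sin(5*x)

Divide through by 3: y'' + 8y' + 41y = -6*cos(4*x).
Characteristic equation r² + 8r + 41 = 0 has discriminant (8)² - 4·(41) = -100 < 0, so r = -4 ± 5i.
Hence y_h = C1*cos(5*x)*exp(-4*x) + C2*exp(-4*x)*sin(5*x).
Try y_p = A*cos(4*x) + B*sin(4*x). Substituting and equating the coefficients of cos(4x) and sin(4x) gives A = -150/1649, B = -192/1649, so y_p = -192*sin(4*x)/1649 - 150*cos(4*x)/1649.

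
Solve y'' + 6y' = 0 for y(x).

Characteristic equation r² + 6r = 0 factors as (r + 6)r = 0, so r = -6, 0.
Hence y_h = C1*exp(-6*x) + C2.

y = C2 + C1*exp(-6*x)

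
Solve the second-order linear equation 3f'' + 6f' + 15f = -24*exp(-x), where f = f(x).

Divide through by 3: f'' + 2f' + 5f = -8*exp(-x).
Characteristic equation r² + 2r + 5 = 0 has discriminant (2)² - 4·(5) = -16 < 0, so r = -1 ± 2i.
Hence f_h = C1*cos(2*x)*exp(-x) + C2*exp(-x)*sin(2*x).
Try f_p = A*exp(-x). Substituting into the equation and dividing by exp(-x) gives A = -2, so f_p = -2*exp(-x).

f = -2*exp(-x) + C1*cos(2*x)*exp(-x) + C2*exp(-x)*sin(2*x)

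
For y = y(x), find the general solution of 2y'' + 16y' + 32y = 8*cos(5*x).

y = -36*cos(5*x)/1681 + 160*sin(5*x)/1681 + C1*exp(-4*x) + C2*x*exp(-4*x)

Divide through by 2: y'' + 8y' + 16y = 4*cos(5*x).
Characteristic equation r² + 8r + 16 = 0 has discriminant (8)² - 4·(16) = 0, so r = -4 is a repeated root.
Hence y_h = (C1 + C2*x)*exp(-4*x).
Try y_p = A*cos(5*x) + B*sin(5*x). Substituting and equating the coefficients of cos(5x) and sin(5x) gives A = -36/1681, B = 160/1681, so y_p = -36*cos(5*x)/1681 + 160*sin(5*x)/1681.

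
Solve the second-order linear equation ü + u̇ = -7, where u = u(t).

u = C2 - 7*t + C1*exp(-t)

Characteristic equation r² + r = 0 factors as (r + 1)r = 0, so r = -1, 0.
Hence u_h = C1*exp(-t) + C2.
Since 1 solves the homogeneous equation (r = 0 is a root of multiplicity 1), multiply the trial by t. Try u_p = A*t. Substituting into the equation and dividing by 1 gives A = -7, so u_p = -7*t.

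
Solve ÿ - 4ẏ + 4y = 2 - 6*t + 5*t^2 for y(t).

Characteristic equation r² - 4r + 4 = 0 has discriminant (-4)² - 4·(4) = 0, so r = 2 is a repeated root.
Hence y_h = (C1 + C2*t)*exp(2*t).
For the particular solution try y_p = A0 + A1*t + A2*t^2. Substituting and matching coefficients of each power of t gives A0 = 7/8, A1 = 1, A2 = 5/4, so y_p = 7/8 + t + 5*t^2/4.

y = 7/8 + t + 5*t**2/4 + C1*exp(2*t) + C2*t*exp(2*t)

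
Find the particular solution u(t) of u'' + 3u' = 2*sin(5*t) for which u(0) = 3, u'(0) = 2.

u = 19/5 - 13*exp(-3*t)/17 - 3*cos(5*t)/85 - sin(5*t)/17

Characteristic equation r² + 3r = 0 factors as (r + 3)r = 0, so r = -3, 0.
Hence u_h = C1*exp(-3*t) + C2.
Try u_p = A*cos(5*t) + B*sin(5*t). Substituting and equating the coefficients of cos(5t) and sin(5t) gives A = -3/85, B = -1/17, so u_p = -3*cos(5*t)/85 - sin(5*t)/17.
General solution: u = C2 - 3*cos(5*t)/85 - sin(5*t)/17 + C1*exp(-3*t).
Apply the initial conditions: u(0) = -3/85 + C1 + C2 = 3 and u'(0) = -5/17 - 3*C1 = 2. Solving gives C1 = -13/17, C2 = 19/5.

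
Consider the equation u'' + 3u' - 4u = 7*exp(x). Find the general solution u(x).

Characteristic equation r² + 3r - 4 = 0 factors as (r + 4)(r - 1) = 0, so r = -4, 1.
Hence u_h = C1*exp(-4*x) + C2*exp(x).
Since exp(x) solves the homogeneous equation (r = 1 is a root of multiplicity 1), multiply the trial by x. Try u_p = A*x*exp(x). Substituting into the equation and dividing by exp(x) gives A = 7/5, so u_p = 7*x*exp(x)/5.

u = C1*exp(-4*x) + C2*exp(x) + 7*x*exp(x)/5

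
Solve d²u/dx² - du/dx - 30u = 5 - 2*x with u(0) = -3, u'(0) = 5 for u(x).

u = -38/225 - 548*exp(-5*x)/275 - 83*exp(6*x)/99 + x/15

Characteristic equation r² - r - 30 = 0 factors as (r - 6)(r + 5) = 0, so r = 6, -5.
Hence u_h = C1*exp(6*x) + C2*exp(-5*x).
For the particular solution try u_p = A0 + A1*x. Substituting and matching coefficients of each power of x gives A0 = -38/225, A1 = 1/15, so u_p = -38/225 + x/15.
General solution: u = -38/225 + x/15 + C1*exp(6*x) + C2*exp(-5*x).
Apply the initial conditions: u(0) = -38/225 + C1 + C2 = -3 and u'(0) = 1/15 - 5*C2 + 6*C1 = 5. Solving gives C1 = -83/99, C2 = -548/275.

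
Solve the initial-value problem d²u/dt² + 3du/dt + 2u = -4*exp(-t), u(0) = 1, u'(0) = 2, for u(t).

Characteristic equation r² + 3r + 2 = 0 factors as (r + 1)(r + 2) = 0, so r = -1, -2.
Hence u_h = C1*exp(-t) + C2*exp(-2*t).
Since exp(-t) solves the homogeneous equation (r = -1 is a root of multiplicity 1), multiply the trial by t. Try u_p = A*t*exp(-t). Substituting into the equation and dividing by exp(-t) gives A = -4, so u_p = -4*t*exp(-t).
General solution: u = C1*exp(-t) + C2*exp(-2*t) - 4*t*exp(-t).
Apply the initial conditions: u(0) = C1 + C2 = 1 and u'(0) = -4 - C1 - 2*C2 = 2. Solving gives C1 = 8, C2 = -7.

u = -7*exp(-2*t) + 8*exp(-t) - 4*t*exp(-t)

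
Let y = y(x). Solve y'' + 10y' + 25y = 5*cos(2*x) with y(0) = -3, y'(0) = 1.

y = -2628*exp(-5*x)/841 + 100*sin(2*x)/841 + 105*cos(2*x)/841 - 431*x*exp(-5*x)/29

Characteristic equation r² + 10r + 25 = 0 has discriminant (10)² - 4·(25) = 0, so r = -5 is a repeated root.
Hence y_h = (C1 + C2*x)*exp(-5*x).
Try y_p = A*cos(2*x) + B*sin(2*x). Substituting and equating the coefficients of cos(2x) and sin(2x) gives A = 105/841, B = 100/841, so y_p = 100*sin(2*x)/841 + 105*cos(2*x)/841.
General solution: y = 100*sin(2*x)/841 + 105*cos(2*x)/841 + C1*exp(-5*x) + C2*x*exp(-5*x).
Apply the initial conditions: y(0) = 105/841 + C1 = -3 and y'(0) = 200/841 + C2 - 5*C1 = 1. Solving gives C1 = -2628/841, C2 = -431/29.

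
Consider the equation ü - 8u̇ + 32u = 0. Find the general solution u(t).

Characteristic equation r² - 8r + 32 = 0 has discriminant (-8)² - 4·(32) = -64 < 0, so r = 4 ± 4i.
Hence u_h = C1*cos(4*t)*exp(4*t) + C2*exp(4*t)*sin(4*t).

u = C1*cos(4*t)*exp(4*t) + C2*exp(4*t)*sin(4*t)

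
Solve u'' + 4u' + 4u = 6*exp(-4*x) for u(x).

Characteristic equation r² + 4r + 4 = 0 has discriminant (4)² - 4·(4) = 0, so r = -2 is a repeated root.
Hence u_h = (C1 + C2*x)*exp(-2*x).
Try u_p = A*exp(-4*x). Substituting into the equation and dividing by exp(-4*x) gives A = 3/2, so u_p = 3*exp(-4*x)/2.

u = 3*exp(-4*x)/2 + C1*exp(-2*x) + C2*x*exp(-2*x)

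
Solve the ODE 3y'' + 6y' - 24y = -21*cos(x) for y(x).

Divide through by 3: y'' + 2y' - 8y = -7*cos(x).
Characteristic equation r² + 2r - 8 = 0 factors as (r - 2)(r + 4) = 0, so r = 2, -4.
Hence y_h = C1*exp(2*x) + C2*exp(-4*x).
Try y_p = A*cos(x) + B*sin(x). Substituting and equating the coefficients of cos(x) and sin(x) gives A = 63/85, B = -14/85, so y_p = -14*sin(x)/85 + 63*cos(x)/85.

y = -14*sin(x)/85 + 63*cos(x)/85 + C1*exp(2*x) + C2*exp(-4*x)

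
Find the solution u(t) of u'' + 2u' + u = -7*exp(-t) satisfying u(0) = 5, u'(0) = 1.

u = 5*exp(-t) + 6*t*exp(-t) - 7*t**2*exp(-t)/2

Characteristic equation r² + 2r + 1 = 0 has discriminant (2)² - 4·(1) = 0, so r = -1 is a repeated root.
Hence u_h = (C1 + C2*t)*exp(-t).
Since exp(-t) solves the homogeneous equation (r = -1 is a root of multiplicity 2), multiply the trial by t^2. Try u_p = A*t^2*exp(-t). Substituting into the equation and dividing by exp(-t) gives A = -7/2, so u_p = -7*t^2*exp(-t)/2.
General solution: u = C1*exp(-t) - 7*t^2*exp(-t)/2 + C2*t*exp(-t).
Apply the initial conditions: u(0) = C1 = 5 and u'(0) = C2 - C1 = 1. Solving gives C1 = 5, C2 = 6.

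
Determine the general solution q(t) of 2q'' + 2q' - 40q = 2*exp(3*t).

Divide through by 2: q'' + q' - 20q = exp(3*t).
Characteristic equation r² + r - 20 = 0 factors as (r + 5)(r - 4) = 0, so r = -5, 4.
Hence q_h = C1*exp(-5*t) + C2*exp(4*t).
Try q_p = A*exp(3*t). Substituting into the equation and dividing by exp(3*t) gives A = -1/8, so q_p = -exp(3*t)/8.

q = -exp(3*t)/8 + C1*exp(-5*t) + C2*exp(4*t)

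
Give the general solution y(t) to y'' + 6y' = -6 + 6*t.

Characteristic equation r² + 6r = 0 factors as (r + 6)r = 0, so r = -6, 0.
Hence y_h = C1*exp(-6*t) + C2.
Since 0 is a characteristic root (multiplicity 1), multiply the polynomial trial by t: try y_p = t*(A0 + A1*t). Substituting and matching coefficients of each power of t gives A0 = -7/6, A1 = 1/2, so y_p = t^2/2 - 7*t/6.

y = C2 + t**2/2 - 7*t/6 + C1*exp(-6*t)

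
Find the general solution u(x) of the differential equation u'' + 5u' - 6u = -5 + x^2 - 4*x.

u = 119/108 - x**2/6 + 7*x/18 + C1*exp(-6*x) + C2*exp(x)

Characteristic equation r² + 5r - 6 = 0 factors as (r + 6)(r - 1) = 0, so r = -6, 1.
Hence u_h = C1*exp(-6*x) + C2*exp(x).
For the particular solution try u_p = A0 + A1*x + A2*x^2. Substituting and matching coefficients of each power of x gives A0 = 119/108, A1 = 7/18, A2 = -1/6, so u_p = 119/108 - x^2/6 + 7*x/18.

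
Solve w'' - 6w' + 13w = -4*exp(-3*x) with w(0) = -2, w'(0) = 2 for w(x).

w = -exp(-3*x)/10 - 19*cos(2*x)*exp(3*x)/10 + 37*exp(3*x)*sin(2*x)/10

Characteristic equation r² - 6r + 13 = 0 has discriminant (-6)² - 4·(13) = -16 < 0, so r = 3 ± 2i.
Hence w_h = C1*cos(2*x)*exp(3*x) + C2*exp(3*x)*sin(2*x).
Try w_p = A*exp(-3*x). Substituting into the equation and dividing by exp(-3*x) gives A = -1/10, so w_p = -exp(-3*x)/10.
General solution: w = -exp(-3*x)/10 + C1*cos(2*x)*exp(3*x) + C2*exp(3*x)*sin(2*x).
Apply the initial conditions: w(0) = -1/10 + C1 = -2 and w'(0) = 3/10 + 2*C2 + 3*C1 = 2. Solving gives C1 = -19/10, C2 = 37/10.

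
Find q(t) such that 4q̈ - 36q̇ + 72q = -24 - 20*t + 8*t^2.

q = -139/324 - t/6 + t**2/9 + C1*exp(3*t) + C2*exp(6*t)

Divide through by 4: q'' - 9q' + 18q = -6 - 5*t + 2*t^2.
Characteristic equation r² - 9r + 18 = 0 factors as (r - 3)(r - 6) = 0, so r = 3, 6.
Hence q_h = C1*exp(3*t) + C2*exp(6*t).
For the particular solution try q_p = A0 + A1*t + A2*t^2. Substituting and matching coefficients of each power of t gives A0 = -139/324, A1 = -1/6, A2 = 1/9, so q_p = -139/324 - t/6 + t^2/9.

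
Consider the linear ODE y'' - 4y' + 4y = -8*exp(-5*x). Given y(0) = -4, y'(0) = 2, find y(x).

Characteristic equation r² - 4r + 4 = 0 has discriminant (-4)² - 4·(4) = 0, so r = 2 is a repeated root.
Hence y_h = (C1 + C2*x)*exp(2*x).
Try y_p = A*exp(-5*x). Substituting into the equation and dividing by exp(-5*x) gives A = -8/49, so y_p = -8*exp(-5*x)/49.
General solution: y = -8*exp(-5*x)/49 + C1*exp(2*x) + C2*x*exp(2*x).
Apply the initial conditions: y(0) = -8/49 + C1 = -4 and y'(0) = 40/49 + C2 + 2*C1 = 2. Solving gives C1 = -188/49, C2 = 62/7.

y = -188*exp(2*x)/49 - 8*exp(-5*x)/49 + 62*x*exp(2*x)/7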